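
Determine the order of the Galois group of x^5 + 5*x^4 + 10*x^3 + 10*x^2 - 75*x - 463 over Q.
10

The degree of the splitting field over Q equals the order of the Galois group, so first determine the group. The polynomial f is an irreducible quintic over Q, so G = Gal(f/Q) is a transitive subgroup of S_5: one of C_5 (5T1, order 5), D_5 (5T2, order 10), F_20 (5T3, order 20), A_5 (5T4, order 60) or S_5 (5T5, order 120). The discriminant of f is 67108864000000 = 8192000^2, a perfect square, so G is contained in A_5. The transitive groups of degree 5 contained in A_5 are: C_5 (5T1, order 5), D_5 (5T2, order 10), A_5 (5T4, order 60). By Dedekind's theorem, for a prime p not dividing disc(f) the degrees of the irreducible factors of f mod p form the cycle type of an element of G. Factoring f modulo the 23 such primes p <= 97 (skipping 2, 5, which divide the discriminant), each new pattern first appears at: mod 3: f = (x + 1)(x^2 + 1)(x^2 + x + 2), pattern 2+2+1; mod 7: f = (x^5 + 5x^4 + 3x^3 + 3x^2 + 2x + 6), pattern 5. No other pattern occurs in this range, so the set of observed cycle types is {2+2+1, 5}. The candidates containing elements of all these cycle types are D_5 (5T2) of order 10, A_5 (5T4) of order 60; the others are excluded. The observed types are precisely the cycle types that occur in D_5 (5T2) (apart from the identity). Each of the other remaining candidates has further cycle types, and by the Chebotarev density theorem the matching factorization patterns would occur for a proportion of primes equal to their share of the group: A_5 (5T4) additionally contains elements of type 3+1+1 (20 of its 60 elements, about 33% of primes). None of the 23 primes tested shows any such pattern (for each of these groups the chance of that is below 10^-4), which rules them out. Hence G = D_5 (5T2), of order 10. The Galois group D_5 (5T2) has order 10, so the splitting field has degree 10 over Q.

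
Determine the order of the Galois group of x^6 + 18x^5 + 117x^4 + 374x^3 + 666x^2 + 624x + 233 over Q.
The degree of the splitting field over Q equals the order of the Galois group, so first determine the group. The polynomial f is an irreducible sextic over Q, so G = Gal(f/Q) is one of the 16 transitive subgroups 6T1, ..., 6T16 of S_6. The discriminant of f is -30366624190464, which is not a perfect square, so G is not contained in A_6. The transitive groups of degree 6 not contained in A_6 are: C_6 (6T1, order 6), S_3 (6T2, order 6), D_6 (6T3, order 12), C_3 x S_3 (6T5, order 18), A_4 x C_2 (6T6, order 24), S_4 (6T8, order 24), S_3 x S_3 (6T9, order 36), S_4 x C_2 (6T11, order 48), (S_3 x S_3) : C_2 (6T13, order 72), PGL(2,5) (6T14, order 120), S_6 (6T16, order 720). By Dedekind's theorem, for a prime p not dividing disc(f) the degrees of the irreducible factors of f mod p form the cycle type of an element of G. Factoring f modulo the 33 such primes p <= 149 (skipping 2, 3, which divide the discriminant), each new pattern first appears at: mod 5: f = (x^3 + x^2 + 3x + 4)(x^3 + 2x^2 + 2x + 2), pattern 3+3; mod 7: f = (x^6 + 4x^5 + 5x^4 + 3x^3 + x^2 + x + 2), pattern 6; mod 17: f = (x + 2)(x + 10)(x^2 + 9x + 6)(x^2 + 14x + 12), pattern 2+2+1+1; mod 19: f = (x + 7)(x + 8)(x + 12)(x + 18)(x^2 + 11x + 2), pattern 2+1+1+1+1; mod 71: f = (x^2 + 38x + 9)(x^2 + 56x + 41)(x^2 + 66x + 42), pattern 2+2+2. No other pattern occurs in this range, so the set of observed cycle types is {3+3, 6, 2+2+1+1, 2+1+1+1+1, 2+2+2}. The candidates containing elements of all these cycle types are A_4 x C_2 (6T6) of order 24, S_4 x C_2 (6T11) of order 48, (S_3 x S_3) : C_2 (6T13) of order 72, S_6 (6T16) of order 720; the others are excluded. The observed types are precisely the cycle types that occur in A_4 x C_2 (6T6) (apart from the identity). Each of the other remaining candidates has further cycle types, and by the Chebotarev density theorem the matching factorization patterns would occur for a proportion of primes equal to their share of the group: S_4 x C_2 (6T11) additionally contains elements of type 4+2, 4+1+1 (12 of its 48 elements, about 25% of primes); (S_3 x S_3) : C_2 (6T13) additionally contains elements of type 4+2, 3+2+1, 3+1+1+1 (34 of its 72 elements, about 47% of primes); S_6 (6T16) additionally contains elements of type 5+1, 4+2, 4+1+1, 3+2+1, 3+1+1+1 (484 of its 720 elements, about 67% of primes). None of the 33 primes tested shows any such pattern (for each of these groups the chance of that is below 10^-4), which rules them out. Hence G = A_4 x C_2 (6T6), of order 24. The Galois group A_4 x C_2 (6T6) has order 24, so the splitting field has degree 24 over Q.

24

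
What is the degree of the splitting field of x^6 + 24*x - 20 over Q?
360

The degree of the splitting field over Q equals the order of the Galois group, so first determine the group. The polynomial f is an irreducible sextic over Q, so G = Gal(f/Q) is one of the 16 transitive subgroups 6T1, ..., 6T16 of S_6. The discriminant of f is 746496000000 = 864000^2, a perfect square, so G is contained in A_6. The transitive groups of degree 6 contained in A_6 are: A_4 (6T4, order 12), S_4 (6T7, order 24), (C_3 x C_3) : C_4 (6T10, order 36), PSL(2,5) (6T12, order 60), A_6 (6T15, order 360). By Dedekind's theorem, for a prime p not dividing disc(f) the degrees of the irreducible factors of f mod p form the cycle type of an element of G. Factoring f modulo the 6 such primes p <= 23 (skipping 2, 3, 5, which divide the discriminant), each new pattern first appears at: mod 7: f = (x + 3)(x^5 + 4x^4 + 2x^3 + x^2 + 4x + 5), pattern 5+1; mod 23: f = (x + 7)(x + 12)(x + 21)(x^3 + 6x^2 + 13x + 16), pattern 3+1+1+1. No other pattern occurs in this range, so the set of observed cycle types is {5+1, 3+1+1+1}. Among the candidates above, the only group containing elements of all these cycle types is A_6 (6T15) — each of A_4 (6T4), S_4 (6T7), (C_3 x C_3) : C_4 (6T10), PSL(2,5) (6T12) lacks at least one of them. Hence G = A_6 (6T15), of order 360. The Galois group A_6 (6T15) has order 360, so the splitting field has degree 360 over Q.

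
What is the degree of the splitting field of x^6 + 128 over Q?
The degree of the splitting field over Q equals the order of the Galois group, so first determine the group. The polynomial f is an irreducible sextic over Q, so G = Gal(f/Q) is one of the 16 transitive subgroups 6T1, ..., 6T16 of S_6. The discriminant of f is -1603087953297408, which is not a perfect square, so G is not contained in A_6. The transitive groups of degree 6 not contained in A_6 are: C_6 (6T1, order 6), S_3 (6T2, order 6), D_6 (6T3, order 12), C_3 x S_3 (6T5, order 18), A_4 x C_2 (6T6, order 24), S_4 (6T8, order 24), S_3 x S_3 (6T9, order 36), S_4 x C_2 (6T11, order 48), (S_3 x S_3) : C_2 (6T13, order 72), PGL(2,5) (6T14, order 120), S_6 (6T16, order 720). By Dedekind's theorem, for a prime p not dividing disc(f) the degrees of the irreducible factors of f mod p form the cycle type of an element of G. Factoring f modulo the 79 such primes p <= 419 (skipping 2, 3, which divide the discriminant), each new pattern first appears at: mod 5: f = (x^2 + 2)(x^2 + x + 2)(x^2 + 4x + 2), pattern 2+2+2; mod 7: f = (x^6 + 2), pattern 6; mod 11: f = (x + 4)(x + 7)(x^2 + 4x + 5)(x^2 + 7x + 5), pattern 2+2+1+1; mod 19: f = (x^3 + 9)(x^3 + 10), pattern 3+3; mod 43: f = (x + 1)(x + 6)(x + 7)(x + 36)(x + 37)(x + 42), pattern 1+1+1+1+1+1. No other pattern occurs in this range, so the set of observed cycle types is {2+2+2, 6, 2+2+1+1, 3+3, 1+1+1+1+1+1}. The candidates containing elements of all these cycle types are D_6 (6T3) of order 12, A_4 x C_2 (6T6) of order 24, S_3 x S_3 (6T9) of order 36, S_4 x C_2 (6T11) of order 48, (S_3 x S_3) : C_2 (6T13) of order 72, PGL(2,5) (6T14) of order 120, S_6 (6T16) of order 720; the others are excluded. The observed types are precisely the cycle types that occur in D_6 (6T3). Each of the other remaining candidates has further cycle types, and by the Chebotarev density theorem the matching factorization patterns would occur for a proportion of primes equal to their share of the group: A_4 x C_2 (6T6) additionally contains elements of type 2+1+1+1+1 (3 of its 24 elements, about 12% of primes); S_3 x S_3 (6T9) additionally contains elements of type 3+1+1+1 (4 of its 36 elements, about 11% of primes); S_4 x C_2 (6T11) additionally contains elements of type 4+2, 4+1+1, 2+1+1+1+1 (15 of its 48 elements, about 31% of primes); (S_3 x S_3) : C_2 (6T13) additionally contains elements of type 4+2, 3+2+1, 3+1+1+1, 2+1+1+1+1 (40 of its 72 elements, about 56% of primes); PGL(2,5) (6T14) additionally contains elements of type 5+1, 4+1+1 (54 of its 120 elements, about 45% of primes); S_6 (6T16) additionally contains elements of type 5+1, 4+2, 4+1+1, 3+2+1, 3+1+1+1, 2+1+1+1+1 (499 of its 720 elements, about 69% of primes). None of the 79 primes tested shows any such pattern (for each of these groups the chance of that is below 10^-4), which rules them out. Hence G = D_6 (6T3), of order 12. The Galois group D_6 (6T3) has order 12, so the splitting field has degree 12 over Q.

12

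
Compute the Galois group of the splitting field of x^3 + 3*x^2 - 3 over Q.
C_3

The polynomial is an irreducible cubic over Q and its discriminant is 81 = 9^2, a perfect square. For an irreducible cubic, a square discriminant forces the Galois group to be A_3, the cyclic group of order 3.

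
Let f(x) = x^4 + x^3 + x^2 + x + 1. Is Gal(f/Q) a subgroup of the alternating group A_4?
The polynomial is irreducible of degree 4 over Q. Its discriminant is 125, which is not a perfect square. A Galois group lies in the alternating group exactly when the discriminant is a square in Q, so the Galois group (C_4) is not contained in A_4.

No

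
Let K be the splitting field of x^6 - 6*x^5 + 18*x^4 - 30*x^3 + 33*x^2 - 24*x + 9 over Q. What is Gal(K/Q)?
PGL(2,5)

The polynomial f is an irreducible sextic over Q, so G = Gal(f/Q) is one of the 16 transitive subgroups 6T1, ..., 6T16 of S_6. The discriminant of f is -16003008, which is not a perfect square, so G is not contained in A_6. The transitive groups of degree 6 not contained in A_6 are: C_6 (6T1, order 6), S_3 (6T2, order 6), D_6 (6T3, order 12), C_3 x S_3 (6T5, order 18), A_4 x C_2 (6T6, order 24), S_4 (6T8, order 24), S_3 x S_3 (6T9, order 36), S_4 x C_2 (6T11, order 48), (S_3 x S_3) : C_2 (6T13, order 72), PGL(2,5) (6T14, order 120), S_6 (6T16, order 720). By Dedekind's theorem, for a prime p not dividing disc(f) the degrees of the irreducible factors of f mod p form the cycle type of an element of G. Factoring f modulo the 21 such primes p <= 89 (skipping 2, 3, 7, which divide the discriminant), each new pattern first appears at: mod 5: f = (x^6 + 4x^5 + 3x^4 + 3x^2 + x + 4), pattern 6; mod 11: f = (x + 1)(x^5 + 4x^4 + 3x^3 + 9), pattern 5+1; mod 13: f = (x + 7)(x + 11)(x^4 + 2x^3 + 9x^2 + 5x + 4), pattern 4+1+1; mod 23: f = (x + 15)(x + 19)(x^2 + 13x + 3)(x^2 + 16x + 8), pattern 2+2+1+1; mod 43: f = (x^3 + 16x^2 + 6x + 18)(x^3 + 21x^2 + 20x + 22), pattern 3+3; mod 61: f = (x^2 + 12x + 46)(x^2 + 16x + 56)(x^2 + 27x + 5), pattern 2+2+2. No other pattern occurs in this range, so the set of observed cycle types is {6, 5+1, 4+1+1, 2+2+1+1, 3+3, 2+2+2}. The candidates containing elements of all these cycle types are PGL(2,5) (6T14) of order 120, S_6 (6T16) of order 720; the others are excluded. The observed types are precisely the cycle types that occur in PGL(2,5) (6T14) (apart from the identity). Each of the other remaining candidates has further cycle types, and by the Chebotarev density theorem the matching factorization patterns would occur for a proportion of primes equal to their share of the group: S_6 (6T16) additionally contains elements of type 4+2, 3+2+1, 3+1+1+1, 2+1+1+1+1 (265 of its 720 elements, about 37% of primes). None of the 21 primes tested shows any such pattern (for each of these groups the chance of that is below 10^-4), which rules them out. Hence G = PGL(2,5) (6T14), of order 120.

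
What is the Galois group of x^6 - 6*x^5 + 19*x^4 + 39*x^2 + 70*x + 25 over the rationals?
6T11: S_4 x C_2

The polynomial f is an irreducible sextic over Q, so G = Gal(f/Q) is one of the 16 transitive subgroups 6T1, ..., 6T16 of S_6. The discriminant of f is -64225280000, which is not a perfect square, so G is not contained in A_6. The transitive groups of degree 6 not contained in A_6 are: C_6 (6T1, order 6), S_3 (6T2, order 6), D_6 (6T3, order 12), C_3 x S_3 (6T5, order 18), A_4 x C_2 (6T6, order 24), S_4 (6T8, order 24), S_3 x S_3 (6T9, order 36), S_4 x C_2 (6T11, order 48), (S_3 x S_3) : C_2 (6T13, order 72), PGL(2,5) (6T14, order 120), S_6 (6T16, order 720). By Dedekind's theorem, for a prime p not dividing disc(f) the degrees of the irreducible factors of f mod p form the cycle type of an element of G. Factoring f modulo the 17 such primes p <= 71 (skipping 2, 5, 7, which divide the discriminant), each new pattern first appears at: mod 3: f = (x^3 + x^2 + 2)(x^3 + 2x^2 + 2x + 2), pattern 3+3; mod 13: f = (x^6 + 7x^5 + 6x^4 + 5x + 12), pattern 6; mod 19: f = (x^2 + 8x + 17)(x^4 + 5x^3 + 10x + 16), pattern 4+2; mod 23: f = (x + 15)(x + 17)(x^4 + 8x^3 + 14x^2 + 19x + 1), pattern 4+1+1; mod 53: f = (x^2 + 28x + 42)(x^2 + 35x + 49)(x^2 + 37x + 9), pattern 2+2+2; mod 59: f = (x + 34)(x + 50)(x^2 + 4x + 9)(x^2 + 24x + 51), pattern 2+2+1+1; mod 71: f = (x + 22)(x + 42)(x + 61)(x + 69)(x^2 + 13x + 19), pattern 2+1+1+1+1. No other pattern occurs in this range, so the set of observed cycle types is {3+3, 6, 4+2, 4+1+1, 2+2+2, 2+2+1+1, 2+1+1+1+1}. The candidates containing elements of all these cycle types are S_4 x C_2 (6T11) of order 48, S_6 (6T16) of order 720; the others are excluded. The observed types are precisely the cycle types that occur in S_4 x C_2 (6T11) (apart from the identity). Each of the other remaining candidates has further cycle types, and by the Chebotarev density theorem the matching factorization patterns would occur for a proportion of primes equal to their share of the group: S_6 (6T16) additionally contains elements of type 5+1, 3+2+1, 3+1+1+1 (304 of its 720 elements, about 42% of primes). None of the 17 primes tested shows any such pattern (for each of these groups the chance of that is below 10^-4), which rules them out. Hence G = S_4 x C_2 (6T11), of order 48.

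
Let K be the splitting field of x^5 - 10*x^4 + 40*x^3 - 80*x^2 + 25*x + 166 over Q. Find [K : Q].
The degree of the splitting field over Q equals the order of the Galois group, so first determine the group. The polynomial f is an irreducible quintic over Q, so G = Gal(f/Q) is a transitive subgroup of S_5: one of C_5 (5T1, order 5), D_5 (5T2, order 10), F_20 (5T3, order 20), A_5 (5T4, order 60) or S_5 (5T5, order 120). The discriminant of f is 58564000000 = 242000^2, a perfect square, so G is contained in A_5. The transitive groups of degree 5 contained in A_5 are: C_5 (5T1, order 5), D_5 (5T2, order 10), A_5 (5T4, order 60). By Dedekind's theorem, for a prime p not dividing disc(f) the degrees of the irreducible factors of f mod p form the cycle type of an element of G. Factoring f modulo the 3 such primes p <= 13 (skipping 2, 5, 11, which divide the discriminant), each new pattern first appears at: mod 3: f = (x^5 + 2x^4 + x^3 + x^2 + x + 1), pattern 5; mod 13: f = (x + 4)(x + 6)(x^3 + 6x^2 + 8x + 8), pattern 3+1+1. No other pattern occurs in this range, so the set of observed cycle types is {5, 3+1+1}. Among the candidates above, the only group containing elements of all these cycle types is A_5 (5T4) — each of C_5 (5T1), D_5 (5T2) lacks at least one of them. Hence G = A_5 (5T4), of order 60. The Galois group A_5 (5T4) has order 60, so the splitting field has degree 60 over Q.

60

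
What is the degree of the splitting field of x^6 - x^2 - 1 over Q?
The degree of the splitting field over Q equals the order of the Galois group, so first determine the group. The polynomial f is an irreducible sextic over Q, so G = Gal(f/Q) is one of the 16 transitive subgroups 6T1, ..., 6T16 of S_6. The discriminant of f is 33856 = 184^2, a perfect square, so G is contained in A_6. The transitive groups of degree 6 contained in A_6 are: A_4 (6T4, order 12), S_4 (6T7, order 24), (C_3 x C_3) : C_4 (6T10, order 36), PSL(2,5) (6T12, order 60), A_6 (6T15, order 360). By Dedekind's theorem, for a prime p not dividing disc(f) the degrees of the irreducible factors of f mod p form the cycle type of an element of G. Factoring f modulo the 79 such primes p <= 419 (skipping 2, 23, which divide the discriminant), each new pattern first appears at: mod 3: f = (x^3 + x^2 + 2x + 1)(x^3 + 2x^2 + 2x + 2), pattern 3+3; mod 5: f = (x^2 + 3)(x^4 + 2x^2 + 3), pattern 4+2; mod 19: f = (x + 5)(x + 14)(x^2 + 9x + 15)(x^2 + 10x + 15), pattern 2+2+1+1; mod 223: f = (x + 16)(x + 57)(x + 78)(x + 145)(x + 166)(x + 207), pattern 1+1+1+1+1+1. No other pattern occurs in this range, so the set of observed cycle types is {3+3, 4+2, 2+2+1+1, 1+1+1+1+1+1}. The candidates containing elements of all these cycle types are S_4 (6T7) of order 24, (C_3 x C_3) : C_4 (6T10) of order 36, A_6 (6T15) of order 360; the others are excluded. The observed types are precisely the cycle types that occur in S_4 (6T7). Each of the other remaining candidates has further cycle types, and by the Chebotarev density theorem the matching factorization patterns would occur for a proportion of primes equal to their share of the group: (C_3 x C_3) : C_4 (6T10) additionally contains elements of type 3+1+1+1 (4 of its 36 elements, about 11% of primes); A_6 (6T15) additionally contains elements of type 5+1, 3+1+1+1 (184 of its 360 elements, about 51% of primes). None of the 79 primes tested shows any such pattern (for each of these groups the chance of that is below 10^-4), which rules them out. Hence G = S_4 (6T7), of order 24. The Galois group S_4 (6T7) has order 24, so the splitting field has degree 24 over Q.

24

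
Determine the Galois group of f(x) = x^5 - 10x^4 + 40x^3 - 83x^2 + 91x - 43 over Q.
S_5 (also written S5)

The polynomial f is an irreducible quintic over Q, so G = Gal(f/Q) is a transitive subgroup of S_5: one of C_5 (5T1, order 5), D_5 (5T2, order 10), F_20 (5T3, order 20), A_5 (5T4, order 60) or S_5 (5T5, order 120). The discriminant of f is 11476, which is not a perfect square, so G is not contained in A_5. The transitive groups of degree 5 not contained in A_5 are: F_20 (5T3, order 20), S_5 (5T5, order 120). By Dedekind's theorem, for a prime p not dividing disc(f) the degrees of the irreducible factors of f mod p form the cycle type of an element of G. Factoring f modulo the 3 such primes p <= 7 (skipping 2, which divides the discriminant), each new pattern first appears at: mod 3: f = (x^5 + 2x^4 + x^3 + x^2 + x + 2), pattern 5; mod 7: f = (x^2 + 4x + 1)(x^3 + 4x + 6), pattern 3+2. No other pattern occurs in this range, so the set of observed cycle types is {5, 3+2}. Among the candidates above, the only group containing elements of all these cycle types is S_5 (5T5) — F_20 (5T3) lacks at least one of them. Hence G = S_5 (5T5), of order 120.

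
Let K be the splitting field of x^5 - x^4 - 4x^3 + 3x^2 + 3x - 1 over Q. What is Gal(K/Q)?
5T1: C_5

The polynomial f is an irreducible quintic over Q, so G = Gal(f/Q) is a transitive subgroup of S_5: one of C_5 (5T1, order 5), D_5 (5T2, order 10), F_20 (5T3, order 20), A_5 (5T4, order 60) or S_5 (5T5, order 120). The discriminant of f is 14641 = 121^2, a perfect square, so G is contained in A_5. The transitive groups of degree 5 contained in A_5 are: C_5 (5T1, order 5), D_5 (5T2, order 10), A_5 (5T4, order 60). By Dedekind's theorem, for a prime p not dividing disc(f) the degrees of the irreducible factors of f mod p form the cycle type of an element of G. Factoring f modulo the 14 such primes p <= 47 (skipping 11, which divides the discriminant), each new pattern first appears at: mod 2: f = (x^5 + x^4 + x^2 + x + 1), pattern 5; mod 23: f = (x + 4)(x + 6)(x + 10)(x + 11)(x + 14), pattern 1+1+1+1+1. No other pattern occurs in this range, so the set of observed cycle types is {5, 1+1+1+1+1}. The candidates containing elements of all these cycle types are C_5 (5T1) of order 5, D_5 (5T2) of order 10, A_5 (5T4) of order 60; the others are excluded. The observed types are precisely the cycle types that occur in C_5 (5T1). Each of the other remaining candidates has further cycle types, and by the Chebotarev density theorem the matching factorization patterns would occur for a proportion of primes equal to their share of the group: D_5 (5T2) additionally contains elements of type 2+2+1 (5 of its 10 elements, about 50% of primes); A_5 (5T4) additionally contains elements of type 3+1+1, 2+2+1 (35 of its 60 elements, about 58% of primes). None of the 14 primes tested shows any such pattern (for each of these groups the chance of that is below 10^-4), which rules them out. Hence G = C_5 (5T1), of order 5.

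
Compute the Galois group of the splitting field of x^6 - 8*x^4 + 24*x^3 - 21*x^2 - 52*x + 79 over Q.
The polynomial f is an irreducible sextic over Q, so G = Gal(f/Q) is one of the 16 transitive subgroups 6T1, ..., 6T16 of S_6. The discriminant of f is 51513463034944 = 7177288^2, a perfect square, so G is contained in A_6. The transitive groups of degree 6 contained in A_6 are: A_4 (6T4, order 12), S_4 (6T7, order 24), (C_3 x C_3) : C_4 (6T10, order 36), PSL(2,5) (6T12, order 60), A_6 (6T15, order 360). By Dedekind's theorem, for a prime p not dividing disc(f) the degrees of the irreducible factors of f mod p form the cycle type of an element of G. Factoring f modulo the 79 such primes p <= 421 (skipping 2, 19, 23, which divide the discriminant), each new pattern first appears at: mod 3: f = (x^3 + x^2 + 2x + 1)(x^3 + 2x^2 + 1), pattern 3+3; mod 5: f = (x^2 + 3x + 4)(x^4 + 2x^3 + 2x^2 + 1), pattern 4+2; mod 43: f = (x + 5)(x + 35)(x^2 + 17x + 14)(x^2 + 29x + 7), pattern 2+2+1+1; mod 223: f = (x + 48)(x + 50)(x + 82)(x + 88)(x + 197)(x + 204), pattern 1+1+1+1+1+1. No other pattern occurs in this range, so the set of observed cycle types is {3+3, 4+2, 2+2+1+1, 1+1+1+1+1+1}. The candidates containing elements of all these cycle types are S_4 (6T7) of order 24, (C_3 x C_3) : C_4 (6T10) of order 36, A_6 (6T15) of order 360; the others are excluded. The observed types are precisely the cycle types that occur in S_4 (6T7). Each of the other remaining candidates has further cycle types, and by the Chebotarev density theorem the matching factorization patterns would occur for a proportion of primes equal to their share of the group: (C_3 x C_3) : C_4 (6T10) additionally contains elements of type 3+1+1+1 (4 of its 36 elements, about 11% of primes); A_6 (6T15) additionally contains elements of type 5+1, 3+1+1+1 (184 of its 360 elements, about 51% of primes). None of the 79 primes tested shows any such pattern (for each of these groups the chance of that is below 10^-4), which rules them out. Hence G = S_4 (6T7), of order 24.

6T7: S_4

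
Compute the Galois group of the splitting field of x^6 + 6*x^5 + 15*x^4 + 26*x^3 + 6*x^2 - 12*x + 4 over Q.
D_6, the dihedral group of order 12

The polynomial f is an irreducible sextic over Q, so G = Gal(f/Q) is one of the 16 transitive subgroups 6T1, ..., 6T16 of S_6. The discriminant of f is 304930925568, which is not a perfect square, so G is not contained in A_6. The transitive groups of degree 6 not contained in A_6 are: C_6 (6T1, order 6), S_3 (6T2, order 6), D_6 (6T3, order 12), C_3 x S_3 (6T5, order 18), A_4 x C_2 (6T6, order 24), S_4 (6T8, order 24), S_3 x S_3 (6T9, order 36), S_4 x C_2 (6T11, order 48), (S_3 x S_3) : C_2 (6T13, order 72), PGL(2,5) (6T14, order 120), S_6 (6T16, order 720). By Dedekind's theorem, for a prime p not dividing disc(f) the degrees of the irreducible factors of f mod p form the cycle type of an element of G. Factoring f modulo the 79 such primes p <= 421 (skipping 2, 3, 41, which divide the discriminant), each new pattern first appears at: mod 5: f = (x^2 + x + 2)(x^2 + 2x + 4)(x^2 + 3x + 3), pattern 2+2+2; mod 7: f = (x^6 + 6x^5 + x^4 + 5x^3 + 6x^2 + 2x + 4), pattern 6; mod 11: f = (x + 2)(x + 7)(x^2 + x + 8)(x^2 + 7x + 2), pattern 2+2+1+1; mod 13: f = (x^3 + 3x^2 + 2x + 12)(x^3 + 3x^2 + 4x + 9), pattern 3+3; mod 61: f = (x + 3)(x + 7)(x + 20)(x + 25)(x + 32)(x + 41), pattern 1+1+1+1+1+1. No other pattern occurs in this range, so the set of observed cycle types is {2+2+2, 6, 2+2+1+1, 3+3, 1+1+1+1+1+1}. The candidates containing elements of all these cycle types are D_6 (6T3) of order 12, A_4 x C_2 (6T6) of order 24, S_3 x S_3 (6T9) of order 36, S_4 x C_2 (6T11) of order 48, (S_3 x S_3) : C_2 (6T13) of order 72, PGL(2,5) (6T14) of order 120, S_6 (6T16) of order 720; the others are excluded. The observed types are precisely the cycle types that occur in D_6 (6T3). Each of the other remaining candidates has further cycle types, and by the Chebotarev density theorem the matching factorization patterns would occur for a proportion of primes equal to their share of the group: A_4 x C_2 (6T6) additionally contains elements of type 2+1+1+1+1 (3 of its 24 elements, about 12% of primes); S_3 x S_3 (6T9) additionally contains elements of type 3+1+1+1 (4 of its 36 elements, about 11% of primes); S_4 x C_2 (6T11) additionally contains elements of type 4+2, 4+1+1, 2+1+1+1+1 (15 of its 48 elements, about 31% of primes); (S_3 x S_3) : C_2 (6T13) additionally contains elements of type 4+2, 3+2+1, 3+1+1+1, 2+1+1+1+1 (40 of its 72 elements, about 56% of primes); PGL(2,5) (6T14) additionally contains elements of type 5+1, 4+1+1 (54 of its 120 elements, about 45% of primes); S_6 (6T16) additionally contains elements of type 5+1, 4+2, 4+1+1, 3+2+1, 3+1+1+1, 2+1+1+1+1 (499 of its 720 elements, about 69% of primes). None of the 79 primes tested shows any such pattern (for each of these groups the chance of that is below 10^-4), which rules them out. Hence G = D_6 (6T3), of order 12.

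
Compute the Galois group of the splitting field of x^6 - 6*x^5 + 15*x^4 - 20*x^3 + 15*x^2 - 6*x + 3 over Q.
6T3: D_6

The polynomial f is an irreducible sextic over Q, so G = Gal(f/Q) is one of the 16 transitive subgroups 6T1, ..., 6T16 of S_6. The discriminant of f is -1492992, which is not a perfect square, so G is not contained in A_6. The transitive groups of degree 6 not contained in A_6 are: C_6 (6T1, order 6), S_3 (6T2, order 6), D_6 (6T3, order 12), C_3 x S_3 (6T5, order 18), A_4 x C_2 (6T6, order 24), S_4 (6T8, order 24), S_3 x S_3 (6T9, order 36), S_4 x C_2 (6T11, order 48), (S_3 x S_3) : C_2 (6T13, order 72), PGL(2,5) (6T14, order 120), S_6 (6T16, order 720). By Dedekind's theorem, for a prime p not dividing disc(f) the degrees of the irreducible factors of f mod p form the cycle type of an element of G. Factoring f modulo the 79 such primes p <= 419 (skipping 2, 3, which divide the discriminant), each new pattern first appears at: mod 5: f = (x^2 + 2)(x^2 + x + 1)(x^2 + 3x + 4), pattern 2+2+2; mod 7: f = (x^6 + x^5 + x^4 + x^3 + x^2 + x + 3), pattern 6; mod 11: f = (x + 1)(x + 8)(x^2 + 3)(x^2 + 7x + 7), pattern 2+2+1+1; mod 19: f = (x^3 + 16x^2 + 3x + 5)(x^3 + 16x^2 + 3x + 12), pattern 3+3; mod 43: f = (x + 2)(x + 17)(x + 20)(x + 21)(x + 24)(x + 39), pattern 1+1+1+1+1+1. No other pattern occurs in this range, so the set of observed cycle types is {2+2+2, 6, 2+2+1+1, 3+3, 1+1+1+1+1+1}. The candidates containing elements of all these cycle types are D_6 (6T3) of order 12, A_4 x C_2 (6T6) of order 24, S_3 x S_3 (6T9) of order 36, S_4 x C_2 (6T11) of order 48, (S_3 x S_3) : C_2 (6T13) of order 72, PGL(2,5) (6T14) of order 120, S_6 (6T16) of order 720; the others are excluded. The observed types are precisely the cycle types that occur in D_6 (6T3). Each of the other remaining candidates has further cycle types, and by the Chebotarev density theorem the matching factorization patterns would occur for a proportion of primes equal to their share of the group: A_4 x C_2 (6T6) additionally contains elements of type 2+1+1+1+1 (3 of its 24 elements, about 12% of primes); S_3 x S_3 (6T9) additionally contains elements of type 3+1+1+1 (4 of its 36 elements, about 11% of primes); S_4 x C_2 (6T11) additionally contains elements of type 4+2, 4+1+1, 2+1+1+1+1 (15 of its 48 elements, about 31% of primes); (S_3 x S_3) : C_2 (6T13) additionally contains elements of type 4+2, 3+2+1, 3+1+1+1, 2+1+1+1+1 (40 of its 72 elements, about 56% of primes); PGL(2,5) (6T14) additionally contains elements of type 5+1, 4+1+1 (54 of its 120 elements, about 45% of primes); S_6 (6T16) additionally contains elements of type 5+1, 4+2, 4+1+1, 3+2+1, 3+1+1+1, 2+1+1+1+1 (499 of its 720 elements, about 69% of primes). None of the 79 primes tested shows any such pattern (for each of these groups the chance of that is below 10^-4), which rules them out. Hence G = D_6 (6T3), of order 12.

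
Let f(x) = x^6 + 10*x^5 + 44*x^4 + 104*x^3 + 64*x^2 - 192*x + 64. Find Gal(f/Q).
The polynomial f is an irreducible sextic over Q, so G = Gal(f/Q) is one of the 16 transitive subgroups 6T1, ..., 6T16 of S_6. The discriminant of f is 564385546240000 = 23756800^2, a perfect square, so G is contained in A_6. The transitive groups of degree 6 contained in A_6 are: A_4 (6T4, order 12), S_4 (6T7, order 24), (C_3 x C_3) : C_4 (6T10, order 36), PSL(2,5) (6T12, order 60), A_6 (6T15, order 360). By Dedekind's theorem, for a prime p not dividing disc(f) the degrees of the irreducible factors of f mod p form the cycle type of an element of G. Factoring f modulo the 19 such primes p <= 79 (skipping 2, 5, 29, which divide the discriminant), each new pattern first appears at: mod 3: f = (x^2 + x + 2)(x^4 + 2x + 2), pattern 4+2; mod 11: f = (x^3 + x^2 + x + 3)(x^3 + 9x^2 + x + 3), pattern 3+3; mod 19: f = (x + 16)(x + 18)(x^2 + 15x + 8)(x^2 + 18x + 9), pattern 2+2+1+1; mod 61: f = (x + 7)(x + 40)(x + 54)(x^3 + 31x^2 + 12x + 53), pattern 3+1+1+1. No other pattern occurs in this range, so the set of observed cycle types is {4+2, 3+3, 2+2+1+1, 3+1+1+1}. The candidates containing elements of all these cycle types are (C_3 x C_3) : C_4 (6T10) of order 36, A_6 (6T15) of order 360; the others are excluded. The observed types are precisely the cycle types that occur in (C_3 x C_3) : C_4 (6T10) (apart from the identity). Each of the other remaining candidates has further cycle types, and by the Chebotarev density theorem the matching factorization patterns would occur for a proportion of primes equal to their share of the group: A_6 (6T15) additionally contains elements of type 5+1 (144 of its 360 elements, about 40% of primes). None of the 19 primes tested shows any such pattern (for each of these groups the chance of that is below 10^-4), which rules them out. Hence G = (C_3 x C_3) : C_4 (6T10), of order 36.

6T10: (C_3 x C_3) : C_4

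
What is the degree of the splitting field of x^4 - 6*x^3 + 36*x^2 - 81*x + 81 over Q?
4

The degree of the splitting field over Q equals the order of the Galois group, so first determine the group. The polynomial is an irreducible quartic over Q and its discriminant is 66430125, which is not a perfect square, so the Galois group is not contained in A_4. The resolvent cubic y^3 - 36*y^2 + 162*y + 2187 has exactly one rational root, so the Galois group is C_4 or D_4. The quartic becomes reducible over Q(sqrt(disc)), so the group is C_4. The Galois group C_4 (4T1) has order 4, so the splitting field has degree 4 over Q.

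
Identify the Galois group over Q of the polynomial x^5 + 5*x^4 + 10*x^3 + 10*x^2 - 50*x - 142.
The polynomial f is an irreducible quintic over Q, so G = Gal(f/Q) is a transitive subgroup of S_5: one of C_5 (5T1, order 5), D_5 (5T2, order 10), F_20 (5T3, order 20), A_5 (5T4, order 60) or S_5 (5T5, order 120). The discriminant of f is 58564000000 = 242000^2, a perfect square, so G is contained in A_5. The transitive groups of degree 5 contained in A_5 are: C_5 (5T1, order 5), D_5 (5T2, order 10), A_5 (5T4, order 60). By Dedekind's theorem, for a prime p not dividing disc(f) the degrees of the irreducible factors of f mod p form the cycle type of an element of G. Factoring f modulo the 3 such primes p <= 13 (skipping 2, 5, 11, which divide the discriminant), each new pattern first appears at: mod 3: f = (x^5 + 2x^4 + x^3 + x^2 + x + 2), pattern 5; mod 13: f = (x + 6)(x + 8)(x^3 + 4x^2 + 10x + 3), pattern 3+1+1. No other pattern occurs in this range, so the set of observed cycle types is {5, 3+1+1}. Among the candidates above, the only group containing elements of all these cycle types is A_5 (5T4) — each of C_5 (5T1), D_5 (5T2) lacks at least one of them. Hence G = A_5 (5T4), of order 60.

A_5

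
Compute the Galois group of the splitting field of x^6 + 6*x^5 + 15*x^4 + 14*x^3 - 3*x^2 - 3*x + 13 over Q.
The polynomial f is an irreducible sextic over Q, so G = Gal(f/Q) is one of the 16 transitive subgroups 6T1, ..., 6T16 of S_6. The discriminant of f is -6604217307, which is not a perfect square, so G is not contained in A_6. The transitive groups of degree 6 not contained in A_6 are: C_6 (6T1, order 6), S_3 (6T2, order 6), D_6 (6T3, order 12), C_3 x S_3 (6T5, order 18), A_4 x C_2 (6T6, order 24), S_4 (6T8, order 24), S_3 x S_3 (6T9, order 36), S_4 x C_2 (6T11, order 48), (S_3 x S_3) : C_2 (6T13, order 72), PGL(2,5) (6T14, order 120), S_6 (6T16, order 720). By Dedekind's theorem, for a prime p not dividing disc(f) the degrees of the irreducible factors of f mod p form the cycle type of an element of G. Factoring f modulo the 28 such primes p <= 127 (skipping 3, 17, 43, which divide the discriminant), each new pattern first appears at: mod 2: f = (x^6 + x^4 + x^2 + x + 1), pattern 6; mod 7: f = (x + 2)(x^2 + 6x + 6)(x^3 + 5x^2 + 6x + 4), pattern 3+2+1; mod 11: f = (x^2 + 2x + 5)(x^4 + 4x^3 + 2x^2 + x + 7), pattern 4+2; mod 13: f = (x)(x + 10)(x^2 + 10x + 5)(x^2 + 12x + 8), pattern 2+2+1+1; mod 61: f = (x + 5)(x + 15)(x + 17)(x + 40)(x^2 + 51x + 49), pattern 2+1+1+1+1; mod 97: f = (x + 4)(x + 48)(x + 74)(x^3 + 74x^2 + 37x + 53), pattern 3+1+1+1; mod 113: f = (x^2 + 9x + 72)(x^2 + 111x + 97)(x^2 + 112x + 97), pattern 2+2+2; mod 127: f = (x^3 + 42x^2 + 21x + 50)(x^3 + 91x^2 + 109x + 79), pattern 3+3. No other pattern occurs in this range, so the set of observed cycle types is {6, 3+2+1, 4+2, 2+2+1+1, 2+1+1+1+1, 3+1+1+1, 2+2+2, 3+3}. The candidates containing elements of all these cycle types are (S_3 x S_3) : C_2 (6T13) of order 72, S_6 (6T16) of order 720; the others are excluded. The observed types are precisely the cycle types that occur in (S_3 x S_3) : C_2 (6T13) (apart from the identity). Each of the other remaining candidates has further cycle types, and by the Chebotarev density theorem the matching factorization patterns would occur for a proportion of primes equal to their share of the group: S_6 (6T16) additionally contains elements of type 5+1, 4+1+1 (234 of its 720 elements, about 32% of primes). None of the 28 primes tested shows any such pattern (for each of these groups the chance of that is below 10^-4), which rules them out. Hence G = (S_3 x S_3) : C_2 (6T13), of order 72.

(S_3 x S_3) : C_2 (order 72)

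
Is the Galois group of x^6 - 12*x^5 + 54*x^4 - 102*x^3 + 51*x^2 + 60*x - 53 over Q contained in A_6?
No

The polynomial is irreducible of degree 6 over Q. Its discriminant is -11156429376, which is not a perfect square. A Galois group lies in the alternating group exactly when the discriminant is a square in Q, so the Galois group (A_4 x C_2) is not contained in A_6.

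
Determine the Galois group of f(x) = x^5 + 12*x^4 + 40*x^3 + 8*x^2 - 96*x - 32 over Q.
The polynomial f is an irreducible quintic over Q, so G = Gal(f/Q) is a transitive subgroup of S_5: one of C_5 (5T1, order 5), D_5 (5T2, order 10), F_20 (5T3, order 20), A_5 (5T4, order 60) or S_5 (5T5, order 120). The discriminant of f is 15352201216 = 123904^2, a perfect square, so G is contained in A_5. The transitive groups of degree 5 contained in A_5 are: C_5 (5T1, order 5), D_5 (5T2, order 10), A_5 (5T4, order 60). By Dedekind's theorem, for a prime p not dividing disc(f) the degrees of the irreducible factors of f mod p form the cycle type of an element of G. Factoring f modulo the 14 such primes p <= 53 (skipping 2, 11, which divide the discriminant), each new pattern first appears at: mod 3: f = (x^5 + x^3 + 2x^2 + 1), pattern 5; mod 23: f = (x + 3)(x + 5)(x + 13)(x + 17)(x + 20), pattern 1+1+1+1+1. No other pattern occurs in this range, so the set of observed cycle types is {5, 1+1+1+1+1}. The candidates containing elements of all these cycle types are C_5 (5T1) of order 5, D_5 (5T2) of order 10, A_5 (5T4) of order 60; the others are excluded. The observed types are precisely the cycle types that occur in C_5 (5T1). Each of the other remaining candidates has further cycle types, and by the Chebotarev density theorem the matching factorization patterns would occur for a proportion of primes equal to their share of the group: D_5 (5T2) additionally contains elements of type 2+2+1 (5 of its 10 elements, about 50% of primes); A_5 (5T4) additionally contains elements of type 3+1+1, 2+2+1 (35 of its 60 elements, about 58% of primes). None of the 14 primes tested shows any such pattern (for each of these groups the chance of that is below 10^-4), which rules them out. Hence G = C_5 (5T1), of order 5.

5T1: C_5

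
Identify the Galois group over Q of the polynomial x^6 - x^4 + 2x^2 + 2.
The polynomial f is an irreducible sextic over Q, so G = Gal(f/Q) is one of the 16 transitive subgroups 6T1, ..., 6T16 of S_6. The discriminant of f is -5120000, which is not a perfect square, so G is not contained in A_6. The transitive groups of degree 6 not contained in A_6 are: C_6 (6T1, order 6), S_3 (6T2, order 6), D_6 (6T3, order 12), C_3 x S_3 (6T5, order 18), A_4 x C_2 (6T6, order 24), S_4 (6T8, order 24), S_3 x S_3 (6T9, order 36), S_4 x C_2 (6T11, order 48), (S_3 x S_3) : C_2 (6T13, order 72), PGL(2,5) (6T14, order 120), S_6 (6T16, order 720). By Dedekind's theorem, for a prime p not dividing disc(f) the degrees of the irreducible factors of f mod p form the cycle type of an element of G. Factoring f modulo the 22 such primes p <= 89 (skipping 2, 5, which divide the discriminant), each new pattern first appears at: mod 3: f = (x^3 + x^2 + 2)(x^3 + 2x^2 + 1), pattern 3+3; mod 7: f = (x^2 + 2)(x^2 + x + 6)(x^2 + 6x + 6), pattern 2+2+2; mod 13: f = (x + 4)(x + 9)(x^4 + 2x^2 + 8), pattern 4+1+1; mod 43: f = (x + 12)(x + 31)(x^2 + 4)(x^2 + 10), pattern 2+2+1+1. No other pattern occurs in this range, so the set of observed cycle types is {3+3, 2+2+2, 4+1+1, 2+2+1+1}. The candidates containing elements of all these cycle types are S_4 (6T8) of order 24, S_4 x C_2 (6T11) of order 48, PGL(2,5) (6T14) of order 120, S_6 (6T16) of order 720; the others are excluded. The observed types are precisely the cycle types that occur in S_4 (6T8) (apart from the identity). Each of the other remaining candidates has further cycle types, and by the Chebotarev density theorem the matching factorization patterns would occur for a proportion of primes equal to their share of the group: S_4 x C_2 (6T11) additionally contains elements of type 6, 4+2, 2+1+1+1+1 (17 of its 48 elements, about 35% of primes); PGL(2,5) (6T14) additionally contains elements of type 6, 5+1 (44 of its 120 elements, about 37% of primes); S_6 (6T16) additionally contains elements of type 6, 5+1, 4+2, 3+2+1, 3+1+1+1, 2+1+1+1+1 (529 of its 720 elements, about 73% of primes). None of the 22 primes tested shows any such pattern (for each of these groups the chance of that is below 10^-4), which rules them out. Hence G = S_4 (6T8), of order 24.

S_4 (order 24)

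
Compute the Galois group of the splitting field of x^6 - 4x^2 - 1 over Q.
S_4

The polynomial f is an irreducible sextic over Q, so G = Gal(f/Q) is one of the 16 transitive subgroups 6T1, ..., 6T16 of S_6. The discriminant of f is 3356224 = 1832^2, a perfect square, so G is contained in A_6. The transitive groups of degree 6 contained in A_6 are: A_4 (6T4, order 12), S_4 (6T7, order 24), (C_3 x C_3) : C_4 (6T10, order 36), PSL(2,5) (6T12, order 60), A_6 (6T15, order 360). By Dedekind's theorem, for a prime p not dividing disc(f) the degrees of the irreducible factors of f mod p form the cycle type of an element of G. Factoring f modulo the 79 such primes p <= 419 (skipping 2, 229, which divide the discriminant), each new pattern first appears at: mod 3: f = (x^3 + x^2 + 2x + 1)(x^3 + 2x^2 + 2x + 2), pattern 3+3; mod 7: f = (x^2 + 4)(x^4 + 3x^2 + 5), pattern 4+2; mod 23: f = (x + 9)(x + 14)(x^2 + x + 18)(x^2 + 22x + 18), pattern 2+2+1+1; mod 193: f = (x + 87)(x + 90)(x + 93)(x + 100)(x + 103)(x + 106), pattern 1+1+1+1+1+1. No other pattern occurs in this range, so the set of observed cycle types is {3+3, 4+2, 2+2+1+1, 1+1+1+1+1+1}. The candidates containing elements of all these cycle types are S_4 (6T7) of order 24, (C_3 x C_3) : C_4 (6T10) of order 36, A_6 (6T15) of order 360; the others are excluded. The observed types are precisely the cycle types that occur in S_4 (6T7). Each of the other remaining candidates has further cycle types, and by the Chebotarev density theorem the matching factorization patterns would occur for a proportion of primes equal to their share of the group: (C_3 x C_3) : C_4 (6T10) additionally contains elements of type 3+1+1+1 (4 of its 36 elements, about 11% of primes); A_6 (6T15) additionally contains elements of type 5+1, 3+1+1+1 (184 of its 360 elements, about 51% of primes). None of the 79 primes tested shows any such pattern (for each of these groups the chance of that is below 10^-4), which rules them out. Hence G = S_4 (6T7), of order 24.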